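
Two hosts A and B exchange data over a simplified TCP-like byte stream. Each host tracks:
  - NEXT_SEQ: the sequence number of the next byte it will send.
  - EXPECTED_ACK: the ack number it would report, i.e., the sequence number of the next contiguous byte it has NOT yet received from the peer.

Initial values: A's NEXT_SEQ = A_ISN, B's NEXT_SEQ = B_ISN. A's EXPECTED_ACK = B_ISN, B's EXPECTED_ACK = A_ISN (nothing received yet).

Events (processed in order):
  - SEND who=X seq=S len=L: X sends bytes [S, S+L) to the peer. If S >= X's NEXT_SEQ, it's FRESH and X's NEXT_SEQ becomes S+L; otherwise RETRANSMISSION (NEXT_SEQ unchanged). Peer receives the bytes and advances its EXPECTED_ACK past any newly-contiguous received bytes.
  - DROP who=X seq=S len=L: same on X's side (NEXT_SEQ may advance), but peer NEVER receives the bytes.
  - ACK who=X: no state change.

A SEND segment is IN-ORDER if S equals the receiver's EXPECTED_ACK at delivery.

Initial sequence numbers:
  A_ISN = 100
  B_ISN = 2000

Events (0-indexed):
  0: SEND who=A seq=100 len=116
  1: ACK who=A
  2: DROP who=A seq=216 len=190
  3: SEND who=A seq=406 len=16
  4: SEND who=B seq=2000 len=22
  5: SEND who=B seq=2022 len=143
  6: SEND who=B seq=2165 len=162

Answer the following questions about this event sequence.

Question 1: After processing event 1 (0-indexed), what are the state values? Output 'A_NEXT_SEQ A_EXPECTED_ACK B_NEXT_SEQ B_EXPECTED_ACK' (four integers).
After event 0: A_seq=216 A_ack=2000 B_seq=2000 B_ack=216
After event 1: A_seq=216 A_ack=2000 B_seq=2000 B_ack=216

216 2000 2000 216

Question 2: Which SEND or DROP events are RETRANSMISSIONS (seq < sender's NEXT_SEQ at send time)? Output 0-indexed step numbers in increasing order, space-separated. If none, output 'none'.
Step 0: SEND seq=100 -> fresh
Step 2: DROP seq=216 -> fresh
Step 3: SEND seq=406 -> fresh
Step 4: SEND seq=2000 -> fresh
Step 5: SEND seq=2022 -> fresh
Step 6: SEND seq=2165 -> fresh

Answer: none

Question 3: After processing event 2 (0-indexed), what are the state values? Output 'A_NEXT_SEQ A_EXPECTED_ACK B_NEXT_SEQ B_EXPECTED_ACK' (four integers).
After event 0: A_seq=216 A_ack=2000 B_seq=2000 B_ack=216
After event 1: A_seq=216 A_ack=2000 B_seq=2000 B_ack=216
After event 2: A_seq=406 A_ack=2000 B_seq=2000 B_ack=216

406 2000 2000 216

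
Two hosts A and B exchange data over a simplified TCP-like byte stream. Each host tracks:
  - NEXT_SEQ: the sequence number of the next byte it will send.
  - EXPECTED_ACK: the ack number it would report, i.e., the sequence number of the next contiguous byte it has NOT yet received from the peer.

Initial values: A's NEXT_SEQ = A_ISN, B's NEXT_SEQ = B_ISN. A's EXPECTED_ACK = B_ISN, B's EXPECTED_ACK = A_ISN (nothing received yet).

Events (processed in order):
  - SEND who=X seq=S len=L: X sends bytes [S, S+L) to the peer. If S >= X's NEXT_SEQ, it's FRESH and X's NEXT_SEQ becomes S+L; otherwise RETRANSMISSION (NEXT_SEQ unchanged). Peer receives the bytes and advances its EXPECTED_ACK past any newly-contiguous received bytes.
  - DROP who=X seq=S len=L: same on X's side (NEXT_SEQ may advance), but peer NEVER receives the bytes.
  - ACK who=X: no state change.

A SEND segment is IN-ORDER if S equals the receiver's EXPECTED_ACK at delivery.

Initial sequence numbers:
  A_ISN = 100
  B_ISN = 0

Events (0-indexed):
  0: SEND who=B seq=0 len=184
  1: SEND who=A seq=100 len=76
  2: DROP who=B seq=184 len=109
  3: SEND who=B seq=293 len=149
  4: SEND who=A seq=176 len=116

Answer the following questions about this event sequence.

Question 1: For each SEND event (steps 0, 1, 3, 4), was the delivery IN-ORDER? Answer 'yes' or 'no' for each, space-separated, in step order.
Step 0: SEND seq=0 -> in-order
Step 1: SEND seq=100 -> in-order
Step 3: SEND seq=293 -> out-of-order
Step 4: SEND seq=176 -> in-order

Answer: yes yes no yes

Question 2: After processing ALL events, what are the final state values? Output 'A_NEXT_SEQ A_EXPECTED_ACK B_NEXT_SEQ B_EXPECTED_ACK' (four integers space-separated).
After event 0: A_seq=100 A_ack=184 B_seq=184 B_ack=100
After event 1: A_seq=176 A_ack=184 B_seq=184 B_ack=176
After event 2: A_seq=176 A_ack=184 B_seq=293 B_ack=176
After event 3: A_seq=176 A_ack=184 B_seq=442 B_ack=176
After event 4: A_seq=292 A_ack=184 B_seq=442 B_ack=292

Answer: 292 184 442 292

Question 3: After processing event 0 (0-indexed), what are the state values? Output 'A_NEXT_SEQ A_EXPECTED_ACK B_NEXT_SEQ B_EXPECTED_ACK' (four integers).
After event 0: A_seq=100 A_ack=184 B_seq=184 B_ack=100

100 184 184 100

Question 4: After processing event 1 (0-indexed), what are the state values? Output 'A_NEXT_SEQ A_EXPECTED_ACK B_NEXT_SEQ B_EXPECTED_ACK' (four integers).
After event 0: A_seq=100 A_ack=184 B_seq=184 B_ack=100
After event 1: A_seq=176 A_ack=184 B_seq=184 B_ack=176

176 184 184 176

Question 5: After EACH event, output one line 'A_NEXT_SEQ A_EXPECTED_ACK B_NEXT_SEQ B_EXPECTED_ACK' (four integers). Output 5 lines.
100 184 184 100
176 184 184 176
176 184 293 176
176 184 442 176
292 184 442 292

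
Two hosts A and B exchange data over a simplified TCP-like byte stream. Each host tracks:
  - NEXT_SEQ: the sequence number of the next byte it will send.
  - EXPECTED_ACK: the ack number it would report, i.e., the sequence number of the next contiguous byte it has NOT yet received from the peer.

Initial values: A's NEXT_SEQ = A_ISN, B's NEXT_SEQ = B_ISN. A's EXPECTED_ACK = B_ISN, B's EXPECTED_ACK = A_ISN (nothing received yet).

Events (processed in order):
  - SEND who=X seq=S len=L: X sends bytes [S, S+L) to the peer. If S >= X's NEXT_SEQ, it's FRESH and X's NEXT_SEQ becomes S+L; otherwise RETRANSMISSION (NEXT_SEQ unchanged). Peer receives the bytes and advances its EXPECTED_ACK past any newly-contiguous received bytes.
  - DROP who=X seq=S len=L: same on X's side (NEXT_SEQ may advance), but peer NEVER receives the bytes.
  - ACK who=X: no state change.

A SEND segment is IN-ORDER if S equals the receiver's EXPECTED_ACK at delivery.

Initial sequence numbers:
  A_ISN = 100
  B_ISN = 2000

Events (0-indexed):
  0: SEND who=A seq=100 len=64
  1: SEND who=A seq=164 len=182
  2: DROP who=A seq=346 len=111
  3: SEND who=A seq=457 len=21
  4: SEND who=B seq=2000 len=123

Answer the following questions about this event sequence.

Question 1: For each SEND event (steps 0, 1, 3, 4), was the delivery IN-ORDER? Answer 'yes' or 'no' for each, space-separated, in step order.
Step 0: SEND seq=100 -> in-order
Step 1: SEND seq=164 -> in-order
Step 3: SEND seq=457 -> out-of-order
Step 4: SEND seq=2000 -> in-order

Answer: yes yes no yes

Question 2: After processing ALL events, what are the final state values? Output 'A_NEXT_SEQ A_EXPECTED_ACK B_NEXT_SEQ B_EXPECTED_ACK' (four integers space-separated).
After event 0: A_seq=164 A_ack=2000 B_seq=2000 B_ack=164
After event 1: A_seq=346 A_ack=2000 B_seq=2000 B_ack=346
After event 2: A_seq=457 A_ack=2000 B_seq=2000 B_ack=346
After event 3: A_seq=478 A_ack=2000 B_seq=2000 B_ack=346
After event 4: A_seq=478 A_ack=2123 B_seq=2123 B_ack=346

Answer: 478 2123 2123 346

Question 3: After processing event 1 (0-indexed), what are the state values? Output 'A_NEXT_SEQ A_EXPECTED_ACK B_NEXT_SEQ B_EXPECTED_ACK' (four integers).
After event 0: A_seq=164 A_ack=2000 B_seq=2000 B_ack=164
After event 1: A_seq=346 A_ack=2000 B_seq=2000 B_ack=346

346 2000 2000 346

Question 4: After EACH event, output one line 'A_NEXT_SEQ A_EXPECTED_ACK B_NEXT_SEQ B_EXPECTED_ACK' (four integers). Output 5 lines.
164 2000 2000 164
346 2000 2000 346
457 2000 2000 346
478 2000 2000 346
478 2123 2123 346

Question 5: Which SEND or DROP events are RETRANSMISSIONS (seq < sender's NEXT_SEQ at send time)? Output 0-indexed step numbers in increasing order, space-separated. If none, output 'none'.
Step 0: SEND seq=100 -> fresh
Step 1: SEND seq=164 -> fresh
Step 2: DROP seq=346 -> fresh
Step 3: SEND seq=457 -> fresh
Step 4: SEND seq=2000 -> fresh

Answer: none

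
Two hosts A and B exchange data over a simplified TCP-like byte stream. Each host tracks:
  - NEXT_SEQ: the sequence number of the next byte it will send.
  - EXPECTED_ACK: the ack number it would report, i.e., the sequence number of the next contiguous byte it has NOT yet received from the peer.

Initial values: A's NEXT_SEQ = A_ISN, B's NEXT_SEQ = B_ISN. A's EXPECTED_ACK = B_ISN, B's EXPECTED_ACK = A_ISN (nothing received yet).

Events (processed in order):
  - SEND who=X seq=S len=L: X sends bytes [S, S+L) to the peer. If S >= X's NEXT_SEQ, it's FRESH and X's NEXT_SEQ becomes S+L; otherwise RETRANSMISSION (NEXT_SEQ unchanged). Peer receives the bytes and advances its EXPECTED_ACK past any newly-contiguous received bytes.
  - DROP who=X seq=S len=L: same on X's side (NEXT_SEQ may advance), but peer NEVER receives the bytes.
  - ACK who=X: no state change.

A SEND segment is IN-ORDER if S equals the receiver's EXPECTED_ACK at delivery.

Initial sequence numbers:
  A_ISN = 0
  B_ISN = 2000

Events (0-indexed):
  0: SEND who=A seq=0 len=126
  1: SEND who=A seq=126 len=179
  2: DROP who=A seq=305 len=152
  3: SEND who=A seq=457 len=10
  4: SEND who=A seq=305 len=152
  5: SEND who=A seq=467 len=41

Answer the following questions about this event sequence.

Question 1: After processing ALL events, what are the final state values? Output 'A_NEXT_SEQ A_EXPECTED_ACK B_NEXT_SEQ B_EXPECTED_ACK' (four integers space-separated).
After event 0: A_seq=126 A_ack=2000 B_seq=2000 B_ack=126
After event 1: A_seq=305 A_ack=2000 B_seq=2000 B_ack=305
After event 2: A_seq=457 A_ack=2000 B_seq=2000 B_ack=305
After event 3: A_seq=467 A_ack=2000 B_seq=2000 B_ack=305
After event 4: A_seq=467 A_ack=2000 B_seq=2000 B_ack=467
After event 5: A_seq=508 A_ack=2000 B_seq=2000 B_ack=508

Answer: 508 2000 2000 508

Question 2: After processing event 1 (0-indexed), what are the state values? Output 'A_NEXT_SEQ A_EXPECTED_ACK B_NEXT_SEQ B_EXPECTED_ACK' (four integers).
After event 0: A_seq=126 A_ack=2000 B_seq=2000 B_ack=126
After event 1: A_seq=305 A_ack=2000 B_seq=2000 B_ack=305

305 2000 2000 305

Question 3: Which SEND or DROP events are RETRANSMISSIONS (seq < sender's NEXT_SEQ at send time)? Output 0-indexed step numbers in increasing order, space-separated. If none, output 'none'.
Step 0: SEND seq=0 -> fresh
Step 1: SEND seq=126 -> fresh
Step 2: DROP seq=305 -> fresh
Step 3: SEND seq=457 -> fresh
Step 4: SEND seq=305 -> retransmit
Step 5: SEND seq=467 -> fresh

Answer: 4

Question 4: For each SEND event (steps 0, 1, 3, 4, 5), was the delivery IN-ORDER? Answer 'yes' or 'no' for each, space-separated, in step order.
Answer: yes yes no yes yes

Derivation:
Step 0: SEND seq=0 -> in-order
Step 1: SEND seq=126 -> in-order
Step 3: SEND seq=457 -> out-of-order
Step 4: SEND seq=305 -> in-order
Step 5: SEND seq=467 -> in-order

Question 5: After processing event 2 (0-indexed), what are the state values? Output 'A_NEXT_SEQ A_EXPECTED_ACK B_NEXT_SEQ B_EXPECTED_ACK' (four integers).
After event 0: A_seq=126 A_ack=2000 B_seq=2000 B_ack=126
After event 1: A_seq=305 A_ack=2000 B_seq=2000 B_ack=305
After event 2: A_seq=457 A_ack=2000 B_seq=2000 B_ack=305

457 2000 2000 305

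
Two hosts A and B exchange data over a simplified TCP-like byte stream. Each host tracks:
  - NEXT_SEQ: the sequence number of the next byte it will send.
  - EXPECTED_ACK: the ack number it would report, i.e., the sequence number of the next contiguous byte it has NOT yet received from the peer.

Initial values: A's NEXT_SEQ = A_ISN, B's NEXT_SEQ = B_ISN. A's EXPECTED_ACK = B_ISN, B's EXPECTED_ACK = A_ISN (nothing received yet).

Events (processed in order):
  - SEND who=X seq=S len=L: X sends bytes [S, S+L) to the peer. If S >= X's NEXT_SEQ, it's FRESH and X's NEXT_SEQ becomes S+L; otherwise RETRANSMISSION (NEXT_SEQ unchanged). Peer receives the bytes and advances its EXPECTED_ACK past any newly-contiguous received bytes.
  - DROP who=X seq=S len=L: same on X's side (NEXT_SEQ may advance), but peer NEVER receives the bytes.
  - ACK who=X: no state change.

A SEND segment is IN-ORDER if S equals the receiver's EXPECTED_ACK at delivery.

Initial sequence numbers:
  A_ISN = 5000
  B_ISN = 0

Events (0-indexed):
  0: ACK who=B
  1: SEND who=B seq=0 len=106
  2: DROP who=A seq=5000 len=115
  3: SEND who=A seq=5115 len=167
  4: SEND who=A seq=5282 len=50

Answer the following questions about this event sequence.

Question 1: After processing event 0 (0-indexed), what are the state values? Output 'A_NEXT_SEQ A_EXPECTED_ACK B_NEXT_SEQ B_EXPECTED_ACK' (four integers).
After event 0: A_seq=5000 A_ack=0 B_seq=0 B_ack=5000

5000 0 0 5000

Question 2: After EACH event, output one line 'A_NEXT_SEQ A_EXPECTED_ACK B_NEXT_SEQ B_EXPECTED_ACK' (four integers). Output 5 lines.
5000 0 0 5000
5000 106 106 5000
5115 106 106 5000
5282 106 106 5000
5332 106 106 5000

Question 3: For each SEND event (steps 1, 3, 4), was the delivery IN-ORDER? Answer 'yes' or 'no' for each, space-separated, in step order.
Answer: yes no no

Derivation:
Step 1: SEND seq=0 -> in-order
Step 3: SEND seq=5115 -> out-of-order
Step 4: SEND seq=5282 -> out-of-order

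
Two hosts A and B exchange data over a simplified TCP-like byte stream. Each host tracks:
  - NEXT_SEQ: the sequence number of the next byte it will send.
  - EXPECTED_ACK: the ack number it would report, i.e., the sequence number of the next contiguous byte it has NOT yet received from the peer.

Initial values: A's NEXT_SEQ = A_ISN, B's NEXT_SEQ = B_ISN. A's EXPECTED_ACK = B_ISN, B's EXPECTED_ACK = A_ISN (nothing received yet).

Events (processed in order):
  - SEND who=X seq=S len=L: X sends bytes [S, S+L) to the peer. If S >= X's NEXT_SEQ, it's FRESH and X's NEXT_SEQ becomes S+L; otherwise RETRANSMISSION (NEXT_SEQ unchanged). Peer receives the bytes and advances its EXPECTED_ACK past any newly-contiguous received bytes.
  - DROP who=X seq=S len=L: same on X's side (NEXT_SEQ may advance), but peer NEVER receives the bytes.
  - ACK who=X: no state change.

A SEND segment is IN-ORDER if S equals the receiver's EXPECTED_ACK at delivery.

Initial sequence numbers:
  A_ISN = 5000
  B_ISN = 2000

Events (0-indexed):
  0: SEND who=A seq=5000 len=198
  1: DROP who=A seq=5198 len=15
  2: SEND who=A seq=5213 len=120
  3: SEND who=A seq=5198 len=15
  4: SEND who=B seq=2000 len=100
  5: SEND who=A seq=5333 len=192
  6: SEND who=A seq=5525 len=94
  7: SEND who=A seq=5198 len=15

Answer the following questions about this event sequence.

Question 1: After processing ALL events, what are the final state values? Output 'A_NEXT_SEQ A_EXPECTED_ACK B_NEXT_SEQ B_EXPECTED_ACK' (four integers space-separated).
After event 0: A_seq=5198 A_ack=2000 B_seq=2000 B_ack=5198
After event 1: A_seq=5213 A_ack=2000 B_seq=2000 B_ack=5198
After event 2: A_seq=5333 A_ack=2000 B_seq=2000 B_ack=5198
After event 3: A_seq=5333 A_ack=2000 B_seq=2000 B_ack=5333
After event 4: A_seq=5333 A_ack=2100 B_seq=2100 B_ack=5333
After event 5: A_seq=5525 A_ack=2100 B_seq=2100 B_ack=5525
After event 6: A_seq=5619 A_ack=2100 B_seq=2100 B_ack=5619
After event 7: A_seq=5619 A_ack=2100 B_seq=2100 B_ack=5619

Answer: 5619 2100 2100 5619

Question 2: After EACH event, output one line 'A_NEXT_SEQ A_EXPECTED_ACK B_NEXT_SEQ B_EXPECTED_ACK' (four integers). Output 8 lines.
5198 2000 2000 5198
5213 2000 2000 5198
5333 2000 2000 5198
5333 2000 2000 5333
5333 2100 2100 5333
5525 2100 2100 5525
5619 2100 2100 5619
5619 2100 2100 5619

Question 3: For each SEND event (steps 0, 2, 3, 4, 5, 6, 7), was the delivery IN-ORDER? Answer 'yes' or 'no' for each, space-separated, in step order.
Step 0: SEND seq=5000 -> in-order
Step 2: SEND seq=5213 -> out-of-order
Step 3: SEND seq=5198 -> in-order
Step 4: SEND seq=2000 -> in-order
Step 5: SEND seq=5333 -> in-order
Step 6: SEND seq=5525 -> in-order
Step 7: SEND seq=5198 -> out-of-order

Answer: yes no yes yes yes yes no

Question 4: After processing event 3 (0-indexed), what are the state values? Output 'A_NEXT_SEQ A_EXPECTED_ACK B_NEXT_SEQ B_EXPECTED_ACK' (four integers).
After event 0: A_seq=5198 A_ack=2000 B_seq=2000 B_ack=5198
After event 1: A_seq=5213 A_ack=2000 B_seq=2000 B_ack=5198
After event 2: A_seq=5333 A_ack=2000 B_seq=2000 B_ack=5198
After event 3: A_seq=5333 A_ack=2000 B_seq=2000 B_ack=5333

5333 2000 2000 5333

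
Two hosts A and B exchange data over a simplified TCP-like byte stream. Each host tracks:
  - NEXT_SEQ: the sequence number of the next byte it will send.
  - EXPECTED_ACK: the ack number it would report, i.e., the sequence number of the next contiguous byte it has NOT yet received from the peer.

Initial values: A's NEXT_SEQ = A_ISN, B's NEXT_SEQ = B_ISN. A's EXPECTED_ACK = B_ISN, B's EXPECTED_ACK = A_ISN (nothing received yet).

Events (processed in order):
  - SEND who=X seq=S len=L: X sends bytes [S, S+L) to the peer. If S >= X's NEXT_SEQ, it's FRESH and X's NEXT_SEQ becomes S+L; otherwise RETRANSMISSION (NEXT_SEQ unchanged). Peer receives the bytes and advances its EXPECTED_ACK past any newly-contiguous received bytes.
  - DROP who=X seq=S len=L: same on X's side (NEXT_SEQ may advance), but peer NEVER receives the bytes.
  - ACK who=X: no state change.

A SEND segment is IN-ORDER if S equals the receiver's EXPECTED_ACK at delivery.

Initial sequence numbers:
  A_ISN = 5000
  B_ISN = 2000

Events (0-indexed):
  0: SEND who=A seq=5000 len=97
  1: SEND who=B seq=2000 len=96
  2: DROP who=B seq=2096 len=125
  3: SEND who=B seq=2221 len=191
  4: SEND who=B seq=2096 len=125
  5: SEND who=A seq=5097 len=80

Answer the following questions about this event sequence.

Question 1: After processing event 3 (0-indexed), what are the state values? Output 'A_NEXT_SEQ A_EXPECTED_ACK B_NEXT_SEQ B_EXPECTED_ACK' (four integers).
After event 0: A_seq=5097 A_ack=2000 B_seq=2000 B_ack=5097
After event 1: A_seq=5097 A_ack=2096 B_seq=2096 B_ack=5097
After event 2: A_seq=5097 A_ack=2096 B_seq=2221 B_ack=5097
After event 3: A_seq=5097 A_ack=2096 B_seq=2412 B_ack=5097

5097 2096 2412 5097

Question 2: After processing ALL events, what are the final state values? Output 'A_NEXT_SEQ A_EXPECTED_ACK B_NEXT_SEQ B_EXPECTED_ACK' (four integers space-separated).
Answer: 5177 2412 2412 5177

Derivation:
After event 0: A_seq=5097 A_ack=2000 B_seq=2000 B_ack=5097
After event 1: A_seq=5097 A_ack=2096 B_seq=2096 B_ack=5097
After event 2: A_seq=5097 A_ack=2096 B_seq=2221 B_ack=5097
After event 3: A_seq=5097 A_ack=2096 B_seq=2412 B_ack=5097
After event 4: A_seq=5097 A_ack=2412 B_seq=2412 B_ack=5097
After event 5: A_seq=5177 A_ack=2412 B_seq=2412 B_ack=5177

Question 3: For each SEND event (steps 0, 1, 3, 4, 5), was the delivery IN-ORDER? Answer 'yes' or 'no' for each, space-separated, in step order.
Step 0: SEND seq=5000 -> in-order
Step 1: SEND seq=2000 -> in-order
Step 3: SEND seq=2221 -> out-of-order
Step 4: SEND seq=2096 -> in-order
Step 5: SEND seq=5097 -> in-order

Answer: yes yes no yes yes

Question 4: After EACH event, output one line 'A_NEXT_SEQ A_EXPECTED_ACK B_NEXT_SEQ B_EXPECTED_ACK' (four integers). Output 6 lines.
5097 2000 2000 5097
5097 2096 2096 5097
5097 2096 2221 5097
5097 2096 2412 5097
5097 2412 2412 5097
5177 2412 2412 5177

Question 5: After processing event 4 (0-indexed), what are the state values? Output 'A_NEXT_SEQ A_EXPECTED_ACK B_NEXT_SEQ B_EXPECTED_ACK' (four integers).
After event 0: A_seq=5097 A_ack=2000 B_seq=2000 B_ack=5097
After event 1: A_seq=5097 A_ack=2096 B_seq=2096 B_ack=5097
After event 2: A_seq=5097 A_ack=2096 B_seq=2221 B_ack=5097
After event 3: A_seq=5097 A_ack=2096 B_seq=2412 B_ack=5097
After event 4: A_seq=5097 A_ack=2412 B_seq=2412 B_ack=5097

5097 2412 2412 5097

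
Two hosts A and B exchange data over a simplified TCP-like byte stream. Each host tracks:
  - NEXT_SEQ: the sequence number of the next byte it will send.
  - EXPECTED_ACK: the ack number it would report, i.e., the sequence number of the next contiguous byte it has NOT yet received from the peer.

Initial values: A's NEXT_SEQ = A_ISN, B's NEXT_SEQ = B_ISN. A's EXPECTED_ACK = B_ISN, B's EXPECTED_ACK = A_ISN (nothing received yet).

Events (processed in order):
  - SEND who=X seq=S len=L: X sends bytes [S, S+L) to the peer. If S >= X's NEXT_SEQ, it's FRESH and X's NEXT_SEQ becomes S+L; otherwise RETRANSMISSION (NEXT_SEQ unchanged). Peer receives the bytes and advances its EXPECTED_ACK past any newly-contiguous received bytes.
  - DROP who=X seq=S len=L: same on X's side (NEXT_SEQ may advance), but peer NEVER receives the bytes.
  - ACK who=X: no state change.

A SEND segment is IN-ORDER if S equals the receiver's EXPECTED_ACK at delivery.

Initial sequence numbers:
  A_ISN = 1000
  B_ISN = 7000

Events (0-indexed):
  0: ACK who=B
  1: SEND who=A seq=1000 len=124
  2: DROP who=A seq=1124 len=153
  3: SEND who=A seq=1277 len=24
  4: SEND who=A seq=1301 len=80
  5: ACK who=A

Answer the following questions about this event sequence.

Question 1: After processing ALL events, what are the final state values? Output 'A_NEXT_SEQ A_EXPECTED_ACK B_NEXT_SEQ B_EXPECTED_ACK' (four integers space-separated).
Answer: 1381 7000 7000 1124

Derivation:
After event 0: A_seq=1000 A_ack=7000 B_seq=7000 B_ack=1000
After event 1: A_seq=1124 A_ack=7000 B_seq=7000 B_ack=1124
After event 2: A_seq=1277 A_ack=7000 B_seq=7000 B_ack=1124
After event 3: A_seq=1301 A_ack=7000 B_seq=7000 B_ack=1124
After event 4: A_seq=1381 A_ack=7000 B_seq=7000 B_ack=1124
After event 5: A_seq=1381 A_ack=7000 B_seq=7000 B_ack=1124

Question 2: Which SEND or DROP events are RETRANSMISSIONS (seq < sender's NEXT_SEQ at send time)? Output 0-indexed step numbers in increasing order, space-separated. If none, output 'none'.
Answer: none

Derivation:
Step 1: SEND seq=1000 -> fresh
Step 2: DROP seq=1124 -> fresh
Step 3: SEND seq=1277 -> fresh
Step 4: SEND seq=1301 -> fresh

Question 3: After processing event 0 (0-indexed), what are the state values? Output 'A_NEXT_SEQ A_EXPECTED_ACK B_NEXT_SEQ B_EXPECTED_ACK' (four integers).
After event 0: A_seq=1000 A_ack=7000 B_seq=7000 B_ack=1000

1000 7000 7000 1000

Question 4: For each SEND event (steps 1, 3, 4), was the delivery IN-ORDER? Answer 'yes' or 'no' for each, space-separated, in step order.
Step 1: SEND seq=1000 -> in-order
Step 3: SEND seq=1277 -> out-of-order
Step 4: SEND seq=1301 -> out-of-order

Answer: yes no no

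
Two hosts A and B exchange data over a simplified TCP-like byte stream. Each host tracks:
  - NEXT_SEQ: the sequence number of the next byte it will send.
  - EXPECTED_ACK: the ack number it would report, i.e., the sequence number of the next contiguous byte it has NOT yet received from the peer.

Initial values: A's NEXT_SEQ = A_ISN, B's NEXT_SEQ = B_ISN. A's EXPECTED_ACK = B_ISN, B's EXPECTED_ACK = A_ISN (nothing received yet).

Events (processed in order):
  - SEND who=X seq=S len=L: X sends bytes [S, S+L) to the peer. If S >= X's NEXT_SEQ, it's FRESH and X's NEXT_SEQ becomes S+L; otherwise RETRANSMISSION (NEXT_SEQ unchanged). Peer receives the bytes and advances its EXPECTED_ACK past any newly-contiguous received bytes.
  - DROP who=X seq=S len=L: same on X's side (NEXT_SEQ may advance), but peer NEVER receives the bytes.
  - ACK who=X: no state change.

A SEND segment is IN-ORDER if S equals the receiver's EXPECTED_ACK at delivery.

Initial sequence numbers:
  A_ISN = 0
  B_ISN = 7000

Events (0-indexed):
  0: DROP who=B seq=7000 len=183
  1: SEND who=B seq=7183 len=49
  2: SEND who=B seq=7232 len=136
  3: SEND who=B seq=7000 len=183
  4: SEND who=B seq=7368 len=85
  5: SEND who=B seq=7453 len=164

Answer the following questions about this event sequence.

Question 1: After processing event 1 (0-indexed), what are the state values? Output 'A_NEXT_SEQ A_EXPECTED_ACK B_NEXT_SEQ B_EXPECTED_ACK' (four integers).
After event 0: A_seq=0 A_ack=7000 B_seq=7183 B_ack=0
After event 1: A_seq=0 A_ack=7000 B_seq=7232 B_ack=0

0 7000 7232 0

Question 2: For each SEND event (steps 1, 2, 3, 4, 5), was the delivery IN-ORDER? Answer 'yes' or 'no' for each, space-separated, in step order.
Answer: no no yes yes yes

Derivation:
Step 1: SEND seq=7183 -> out-of-order
Step 2: SEND seq=7232 -> out-of-order
Step 3: SEND seq=7000 -> in-order
Step 4: SEND seq=7368 -> in-order
Step 5: SEND seq=7453 -> in-order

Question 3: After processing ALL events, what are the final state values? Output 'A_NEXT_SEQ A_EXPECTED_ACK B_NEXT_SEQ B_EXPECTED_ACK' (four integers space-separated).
After event 0: A_seq=0 A_ack=7000 B_seq=7183 B_ack=0
After event 1: A_seq=0 A_ack=7000 B_seq=7232 B_ack=0
After event 2: A_seq=0 A_ack=7000 B_seq=7368 B_ack=0
After event 3: A_seq=0 A_ack=7368 B_seq=7368 B_ack=0
After event 4: A_seq=0 A_ack=7453 B_seq=7453 B_ack=0
After event 5: A_seq=0 A_ack=7617 B_seq=7617 B_ack=0

Answer: 0 7617 7617 0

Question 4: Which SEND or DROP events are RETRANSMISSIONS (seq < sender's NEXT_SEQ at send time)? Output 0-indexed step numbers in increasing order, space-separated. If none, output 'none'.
Step 0: DROP seq=7000 -> fresh
Step 1: SEND seq=7183 -> fresh
Step 2: SEND seq=7232 -> fresh
Step 3: SEND seq=7000 -> retransmit
Step 4: SEND seq=7368 -> fresh
Step 5: SEND seq=7453 -> fresh

Answer: 3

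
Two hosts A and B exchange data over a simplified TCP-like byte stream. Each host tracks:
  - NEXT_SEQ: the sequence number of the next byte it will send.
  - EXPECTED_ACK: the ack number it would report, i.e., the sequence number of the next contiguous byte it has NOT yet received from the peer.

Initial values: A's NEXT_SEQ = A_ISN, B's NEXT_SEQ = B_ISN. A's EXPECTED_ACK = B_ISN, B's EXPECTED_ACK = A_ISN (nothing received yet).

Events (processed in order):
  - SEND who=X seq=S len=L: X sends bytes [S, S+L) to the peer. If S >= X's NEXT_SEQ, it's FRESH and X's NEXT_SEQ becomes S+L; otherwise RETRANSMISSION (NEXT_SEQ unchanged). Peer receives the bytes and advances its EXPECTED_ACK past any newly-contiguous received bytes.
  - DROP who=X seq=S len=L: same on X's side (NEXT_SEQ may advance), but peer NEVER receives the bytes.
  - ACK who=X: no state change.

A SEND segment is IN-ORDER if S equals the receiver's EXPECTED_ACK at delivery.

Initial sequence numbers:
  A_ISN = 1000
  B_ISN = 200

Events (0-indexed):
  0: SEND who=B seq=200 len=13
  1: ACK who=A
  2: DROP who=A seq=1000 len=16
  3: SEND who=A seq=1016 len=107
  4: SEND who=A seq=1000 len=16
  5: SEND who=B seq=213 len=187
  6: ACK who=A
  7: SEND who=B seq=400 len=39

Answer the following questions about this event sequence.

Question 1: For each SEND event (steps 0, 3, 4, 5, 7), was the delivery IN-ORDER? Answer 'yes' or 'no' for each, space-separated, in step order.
Step 0: SEND seq=200 -> in-order
Step 3: SEND seq=1016 -> out-of-order
Step 4: SEND seq=1000 -> in-order
Step 5: SEND seq=213 -> in-order
Step 7: SEND seq=400 -> in-order

Answer: yes no yes yes yes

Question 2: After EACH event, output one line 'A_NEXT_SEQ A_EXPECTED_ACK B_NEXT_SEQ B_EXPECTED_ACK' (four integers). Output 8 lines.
1000 213 213 1000
1000 213 213 1000
1016 213 213 1000
1123 213 213 1000
1123 213 213 1123
1123 400 400 1123
1123 400 400 1123
1123 439 439 1123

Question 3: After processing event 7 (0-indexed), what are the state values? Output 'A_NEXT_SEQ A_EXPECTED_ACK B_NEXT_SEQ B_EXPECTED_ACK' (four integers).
After event 0: A_seq=1000 A_ack=213 B_seq=213 B_ack=1000
After event 1: A_seq=1000 A_ack=213 B_seq=213 B_ack=1000
After event 2: A_seq=1016 A_ack=213 B_seq=213 B_ack=1000
After event 3: A_seq=1123 A_ack=213 B_seq=213 B_ack=1000
After event 4: A_seq=1123 A_ack=213 B_seq=213 B_ack=1123
After event 5: A_seq=1123 A_ack=400 B_seq=400 B_ack=1123
After event 6: A_seq=1123 A_ack=400 B_seq=400 B_ack=1123
After event 7: A_seq=1123 A_ack=439 B_seq=439 B_ack=1123

1123 439 439 1123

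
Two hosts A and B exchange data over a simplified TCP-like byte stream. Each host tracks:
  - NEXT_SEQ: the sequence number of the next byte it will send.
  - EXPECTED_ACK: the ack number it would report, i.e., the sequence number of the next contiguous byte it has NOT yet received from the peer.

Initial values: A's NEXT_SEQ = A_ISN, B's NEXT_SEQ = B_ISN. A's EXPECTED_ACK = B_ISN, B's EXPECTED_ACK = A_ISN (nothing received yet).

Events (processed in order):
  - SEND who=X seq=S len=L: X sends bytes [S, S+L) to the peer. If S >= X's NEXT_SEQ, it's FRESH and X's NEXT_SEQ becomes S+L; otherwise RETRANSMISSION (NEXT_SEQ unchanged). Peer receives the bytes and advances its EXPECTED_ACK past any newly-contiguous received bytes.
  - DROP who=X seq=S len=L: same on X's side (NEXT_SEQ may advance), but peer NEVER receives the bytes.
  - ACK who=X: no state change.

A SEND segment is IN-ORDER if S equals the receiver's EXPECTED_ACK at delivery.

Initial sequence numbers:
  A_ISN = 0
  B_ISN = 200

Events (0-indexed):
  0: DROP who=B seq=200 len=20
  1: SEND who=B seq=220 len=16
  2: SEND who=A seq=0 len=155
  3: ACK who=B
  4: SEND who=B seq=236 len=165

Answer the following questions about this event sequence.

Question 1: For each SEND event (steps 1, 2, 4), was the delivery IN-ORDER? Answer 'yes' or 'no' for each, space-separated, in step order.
Answer: no yes no

Derivation:
Step 1: SEND seq=220 -> out-of-order
Step 2: SEND seq=0 -> in-order
Step 4: SEND seq=236 -> out-of-order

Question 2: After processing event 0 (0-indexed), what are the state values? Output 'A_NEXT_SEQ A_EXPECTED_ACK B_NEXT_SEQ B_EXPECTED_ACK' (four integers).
After event 0: A_seq=0 A_ack=200 B_seq=220 B_ack=0

0 200 220 0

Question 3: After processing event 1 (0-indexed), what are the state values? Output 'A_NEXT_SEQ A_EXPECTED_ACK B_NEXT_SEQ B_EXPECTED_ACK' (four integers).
After event 0: A_seq=0 A_ack=200 B_seq=220 B_ack=0
After event 1: A_seq=0 A_ack=200 B_seq=236 B_ack=0

0 200 236 0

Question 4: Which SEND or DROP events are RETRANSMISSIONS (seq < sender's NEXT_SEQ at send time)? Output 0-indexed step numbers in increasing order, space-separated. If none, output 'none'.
Answer: none

Derivation:
Step 0: DROP seq=200 -> fresh
Step 1: SEND seq=220 -> fresh
Step 2: SEND seq=0 -> fresh
Step 4: SEND seq=236 -> fresh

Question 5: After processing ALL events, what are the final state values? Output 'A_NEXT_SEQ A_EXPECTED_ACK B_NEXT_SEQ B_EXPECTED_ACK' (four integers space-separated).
Answer: 155 200 401 155

Derivation:
After event 0: A_seq=0 A_ack=200 B_seq=220 B_ack=0
After event 1: A_seq=0 A_ack=200 B_seq=236 B_ack=0
After event 2: A_seq=155 A_ack=200 B_seq=236 B_ack=155
After event 3: A_seq=155 A_ack=200 B_seq=236 B_ack=155
After event 4: A_seq=155 A_ack=200 B_seq=401 B_ack=155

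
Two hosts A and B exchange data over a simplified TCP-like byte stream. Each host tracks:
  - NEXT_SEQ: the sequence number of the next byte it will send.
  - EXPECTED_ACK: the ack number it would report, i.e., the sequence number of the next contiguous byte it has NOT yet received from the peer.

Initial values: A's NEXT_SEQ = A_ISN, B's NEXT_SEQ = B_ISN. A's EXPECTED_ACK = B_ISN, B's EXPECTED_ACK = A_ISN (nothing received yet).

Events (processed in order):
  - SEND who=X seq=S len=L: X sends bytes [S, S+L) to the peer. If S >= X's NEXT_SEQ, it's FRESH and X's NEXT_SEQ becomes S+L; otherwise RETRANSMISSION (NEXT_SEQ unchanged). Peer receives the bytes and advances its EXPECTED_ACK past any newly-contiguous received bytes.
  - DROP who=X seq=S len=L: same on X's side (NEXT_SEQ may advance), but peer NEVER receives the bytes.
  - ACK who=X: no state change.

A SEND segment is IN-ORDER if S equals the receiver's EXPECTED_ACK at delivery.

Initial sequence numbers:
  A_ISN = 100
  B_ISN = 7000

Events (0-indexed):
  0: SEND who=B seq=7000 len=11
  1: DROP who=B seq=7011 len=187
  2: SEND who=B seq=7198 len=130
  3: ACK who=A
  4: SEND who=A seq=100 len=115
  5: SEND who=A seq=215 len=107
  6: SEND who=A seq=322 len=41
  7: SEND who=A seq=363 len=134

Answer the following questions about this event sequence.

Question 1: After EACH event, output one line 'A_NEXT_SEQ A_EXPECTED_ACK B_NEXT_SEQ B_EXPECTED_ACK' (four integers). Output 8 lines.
100 7011 7011 100
100 7011 7198 100
100 7011 7328 100
100 7011 7328 100
215 7011 7328 215
322 7011 7328 322
363 7011 7328 363
497 7011 7328 497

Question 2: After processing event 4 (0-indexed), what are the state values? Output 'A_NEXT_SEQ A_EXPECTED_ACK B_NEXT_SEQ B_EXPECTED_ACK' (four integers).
After event 0: A_seq=100 A_ack=7011 B_seq=7011 B_ack=100
After event 1: A_seq=100 A_ack=7011 B_seq=7198 B_ack=100
After event 2: A_seq=100 A_ack=7011 B_seq=7328 B_ack=100
After event 3: A_seq=100 A_ack=7011 B_seq=7328 B_ack=100
After event 4: A_seq=215 A_ack=7011 B_seq=7328 B_ack=215

215 7011 7328 215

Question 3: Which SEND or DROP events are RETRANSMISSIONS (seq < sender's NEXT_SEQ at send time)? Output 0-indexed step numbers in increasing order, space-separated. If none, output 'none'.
Answer: none

Derivation:
Step 0: SEND seq=7000 -> fresh
Step 1: DROP seq=7011 -> fresh
Step 2: SEND seq=7198 -> fresh
Step 4: SEND seq=100 -> fresh
Step 5: SEND seq=215 -> fresh
Step 6: SEND seq=322 -> fresh
Step 7: SEND seq=363 -> fresh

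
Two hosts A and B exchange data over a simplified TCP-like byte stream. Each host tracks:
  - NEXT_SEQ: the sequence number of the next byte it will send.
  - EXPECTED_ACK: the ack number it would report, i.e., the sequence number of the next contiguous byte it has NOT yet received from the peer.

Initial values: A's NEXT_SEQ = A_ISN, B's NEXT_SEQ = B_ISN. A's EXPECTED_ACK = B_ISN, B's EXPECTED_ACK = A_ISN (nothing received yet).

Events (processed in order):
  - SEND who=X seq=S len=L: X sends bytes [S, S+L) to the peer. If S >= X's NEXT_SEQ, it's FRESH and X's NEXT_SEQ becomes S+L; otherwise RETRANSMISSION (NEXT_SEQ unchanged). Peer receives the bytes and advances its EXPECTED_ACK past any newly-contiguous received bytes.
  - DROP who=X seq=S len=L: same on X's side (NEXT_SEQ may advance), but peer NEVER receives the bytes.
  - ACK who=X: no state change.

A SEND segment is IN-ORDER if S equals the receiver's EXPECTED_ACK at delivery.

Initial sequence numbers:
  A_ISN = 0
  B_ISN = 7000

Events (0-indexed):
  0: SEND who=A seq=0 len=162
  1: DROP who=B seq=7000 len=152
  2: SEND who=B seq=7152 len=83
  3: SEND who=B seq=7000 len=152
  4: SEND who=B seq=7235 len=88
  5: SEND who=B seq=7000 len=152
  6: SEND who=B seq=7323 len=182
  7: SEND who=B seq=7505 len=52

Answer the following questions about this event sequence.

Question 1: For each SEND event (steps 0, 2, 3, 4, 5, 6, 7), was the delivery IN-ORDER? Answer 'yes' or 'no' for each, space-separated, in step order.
Step 0: SEND seq=0 -> in-order
Step 2: SEND seq=7152 -> out-of-order
Step 3: SEND seq=7000 -> in-order
Step 4: SEND seq=7235 -> in-order
Step 5: SEND seq=7000 -> out-of-order
Step 6: SEND seq=7323 -> in-order
Step 7: SEND seq=7505 -> in-order

Answer: yes no yes yes no yes yes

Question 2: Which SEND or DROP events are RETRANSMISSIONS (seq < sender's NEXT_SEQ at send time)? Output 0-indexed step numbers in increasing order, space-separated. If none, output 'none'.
Step 0: SEND seq=0 -> fresh
Step 1: DROP seq=7000 -> fresh
Step 2: SEND seq=7152 -> fresh
Step 3: SEND seq=7000 -> retransmit
Step 4: SEND seq=7235 -> fresh
Step 5: SEND seq=7000 -> retransmit
Step 6: SEND seq=7323 -> fresh
Step 7: SEND seq=7505 -> fresh

Answer: 3 5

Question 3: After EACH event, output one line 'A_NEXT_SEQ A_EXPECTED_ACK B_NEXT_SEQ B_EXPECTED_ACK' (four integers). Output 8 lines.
162 7000 7000 162
162 7000 7152 162
162 7000 7235 162
162 7235 7235 162
162 7323 7323 162
162 7323 7323 162
162 7505 7505 162
162 7557 7557 162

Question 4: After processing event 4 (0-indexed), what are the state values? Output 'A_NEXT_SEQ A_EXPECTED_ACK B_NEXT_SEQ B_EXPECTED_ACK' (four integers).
After event 0: A_seq=162 A_ack=7000 B_seq=7000 B_ack=162
After event 1: A_seq=162 A_ack=7000 B_seq=7152 B_ack=162
After event 2: A_seq=162 A_ack=7000 B_seq=7235 B_ack=162
After event 3: A_seq=162 A_ack=7235 B_seq=7235 B_ack=162
After event 4: A_seq=162 A_ack=7323 B_seq=7323 B_ack=162

162 7323 7323 162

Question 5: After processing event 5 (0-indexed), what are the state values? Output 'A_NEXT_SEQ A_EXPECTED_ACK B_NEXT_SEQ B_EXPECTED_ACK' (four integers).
After event 0: A_seq=162 A_ack=7000 B_seq=7000 B_ack=162
After event 1: A_seq=162 A_ack=7000 B_seq=7152 B_ack=162
After event 2: A_seq=162 A_ack=7000 B_seq=7235 B_ack=162
After event 3: A_seq=162 A_ack=7235 B_seq=7235 B_ack=162
After event 4: A_seq=162 A_ack=7323 B_seq=7323 B_ack=162
After event 5: A_seq=162 A_ack=7323 B_seq=7323 B_ack=162

162 7323 7323 162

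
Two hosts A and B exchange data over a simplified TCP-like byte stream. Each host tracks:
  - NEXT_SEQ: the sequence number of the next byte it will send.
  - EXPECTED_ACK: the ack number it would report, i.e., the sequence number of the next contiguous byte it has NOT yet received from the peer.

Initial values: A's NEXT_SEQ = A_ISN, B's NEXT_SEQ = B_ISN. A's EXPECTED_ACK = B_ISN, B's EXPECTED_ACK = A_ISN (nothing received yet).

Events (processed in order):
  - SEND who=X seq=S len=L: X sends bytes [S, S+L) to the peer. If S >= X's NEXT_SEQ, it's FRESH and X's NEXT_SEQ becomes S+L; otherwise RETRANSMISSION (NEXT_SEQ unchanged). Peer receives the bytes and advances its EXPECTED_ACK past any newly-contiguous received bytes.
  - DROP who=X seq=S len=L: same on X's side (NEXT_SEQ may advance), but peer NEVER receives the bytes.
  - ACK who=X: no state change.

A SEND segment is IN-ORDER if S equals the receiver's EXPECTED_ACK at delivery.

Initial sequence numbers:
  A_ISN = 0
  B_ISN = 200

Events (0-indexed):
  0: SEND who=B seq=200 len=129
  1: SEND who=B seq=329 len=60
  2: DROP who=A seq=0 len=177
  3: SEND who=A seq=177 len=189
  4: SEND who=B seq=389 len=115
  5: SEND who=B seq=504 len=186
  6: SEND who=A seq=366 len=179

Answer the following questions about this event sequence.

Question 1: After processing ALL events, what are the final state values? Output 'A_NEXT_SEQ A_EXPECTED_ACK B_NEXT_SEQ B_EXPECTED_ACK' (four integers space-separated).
After event 0: A_seq=0 A_ack=329 B_seq=329 B_ack=0
After event 1: A_seq=0 A_ack=389 B_seq=389 B_ack=0
After event 2: A_seq=177 A_ack=389 B_seq=389 B_ack=0
After event 3: A_seq=366 A_ack=389 B_seq=389 B_ack=0
After event 4: A_seq=366 A_ack=504 B_seq=504 B_ack=0
After event 5: A_seq=366 A_ack=690 B_seq=690 B_ack=0
After event 6: A_seq=545 A_ack=690 B_seq=690 B_ack=0

Answer: 545 690 690 0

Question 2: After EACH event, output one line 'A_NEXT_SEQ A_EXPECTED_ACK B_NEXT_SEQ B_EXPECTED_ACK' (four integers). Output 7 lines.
0 329 329 0
0 389 389 0
177 389 389 0
366 389 389 0
366 504 504 0
366 690 690 0
545 690 690 0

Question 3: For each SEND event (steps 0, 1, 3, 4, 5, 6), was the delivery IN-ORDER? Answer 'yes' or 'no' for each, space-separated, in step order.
Step 0: SEND seq=200 -> in-order
Step 1: SEND seq=329 -> in-order
Step 3: SEND seq=177 -> out-of-order
Step 4: SEND seq=389 -> in-order
Step 5: SEND seq=504 -> in-order
Step 6: SEND seq=366 -> out-of-order

Answer: yes yes no yes yes no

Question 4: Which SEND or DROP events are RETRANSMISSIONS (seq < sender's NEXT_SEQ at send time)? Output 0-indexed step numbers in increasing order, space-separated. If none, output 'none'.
Answer: none

Derivation:
Step 0: SEND seq=200 -> fresh
Step 1: SEND seq=329 -> fresh
Step 2: DROP seq=0 -> fresh
Step 3: SEND seq=177 -> fresh
Step 4: SEND seq=389 -> fresh
Step 5: SEND seq=504 -> fresh
Step 6: SEND seq=366 -> fresh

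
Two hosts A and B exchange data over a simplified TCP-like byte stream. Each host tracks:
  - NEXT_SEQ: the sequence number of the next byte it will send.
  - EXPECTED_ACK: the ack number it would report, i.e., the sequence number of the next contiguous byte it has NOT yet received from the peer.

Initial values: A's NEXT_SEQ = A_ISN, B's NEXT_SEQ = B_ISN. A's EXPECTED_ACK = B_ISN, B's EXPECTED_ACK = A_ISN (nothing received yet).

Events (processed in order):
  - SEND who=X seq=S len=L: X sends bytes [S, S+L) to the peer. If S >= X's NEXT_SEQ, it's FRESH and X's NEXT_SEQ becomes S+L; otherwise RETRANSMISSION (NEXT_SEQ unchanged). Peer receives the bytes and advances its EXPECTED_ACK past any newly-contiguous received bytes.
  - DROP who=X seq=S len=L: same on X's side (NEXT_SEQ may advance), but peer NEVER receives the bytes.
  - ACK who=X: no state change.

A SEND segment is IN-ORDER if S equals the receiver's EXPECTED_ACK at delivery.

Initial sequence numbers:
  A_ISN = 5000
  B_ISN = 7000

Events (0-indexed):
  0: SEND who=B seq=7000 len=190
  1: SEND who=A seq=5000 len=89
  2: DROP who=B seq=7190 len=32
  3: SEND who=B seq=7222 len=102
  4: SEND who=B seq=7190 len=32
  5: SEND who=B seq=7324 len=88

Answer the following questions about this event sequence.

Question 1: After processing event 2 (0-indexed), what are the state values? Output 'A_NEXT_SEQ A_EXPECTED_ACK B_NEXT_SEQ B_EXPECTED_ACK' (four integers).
After event 0: A_seq=5000 A_ack=7190 B_seq=7190 B_ack=5000
After event 1: A_seq=5089 A_ack=7190 B_seq=7190 B_ack=5089
After event 2: A_seq=5089 A_ack=7190 B_seq=7222 B_ack=5089

5089 7190 7222 5089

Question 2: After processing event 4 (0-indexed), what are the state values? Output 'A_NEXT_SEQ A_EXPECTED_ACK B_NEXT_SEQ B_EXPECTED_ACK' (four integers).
After event 0: A_seq=5000 A_ack=7190 B_seq=7190 B_ack=5000
After event 1: A_seq=5089 A_ack=7190 B_seq=7190 B_ack=5089
After event 2: A_seq=5089 A_ack=7190 B_seq=7222 B_ack=5089
After event 3: A_seq=5089 A_ack=7190 B_seq=7324 B_ack=5089
After event 4: A_seq=5089 A_ack=7324 B_seq=7324 B_ack=5089

5089 7324 7324 5089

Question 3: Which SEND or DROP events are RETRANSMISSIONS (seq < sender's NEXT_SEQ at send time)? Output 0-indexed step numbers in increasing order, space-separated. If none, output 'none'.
Answer: 4

Derivation:
Step 0: SEND seq=7000 -> fresh
Step 1: SEND seq=5000 -> fresh
Step 2: DROP seq=7190 -> fresh
Step 3: SEND seq=7222 -> fresh
Step 4: SEND seq=7190 -> retransmit
Step 5: SEND seq=7324 -> fresh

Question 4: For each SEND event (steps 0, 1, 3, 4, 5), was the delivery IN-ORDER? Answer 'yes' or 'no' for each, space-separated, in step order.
Answer: yes yes no yes yes

Derivation:
Step 0: SEND seq=7000 -> in-order
Step 1: SEND seq=5000 -> in-order
Step 3: SEND seq=7222 -> out-of-order
Step 4: SEND seq=7190 -> in-order
Step 5: SEND seq=7324 -> in-order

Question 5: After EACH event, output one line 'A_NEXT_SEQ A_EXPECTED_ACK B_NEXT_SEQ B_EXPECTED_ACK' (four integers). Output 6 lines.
5000 7190 7190 5000
5089 7190 7190 5089
5089 7190 7222 5089
5089 7190 7324 5089
5089 7324 7324 5089
5089 7412 7412 5089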